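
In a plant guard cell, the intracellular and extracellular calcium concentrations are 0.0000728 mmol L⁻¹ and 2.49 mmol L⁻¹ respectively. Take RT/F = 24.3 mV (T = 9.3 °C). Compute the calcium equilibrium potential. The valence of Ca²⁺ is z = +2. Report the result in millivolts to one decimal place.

E = (24.3/z) · ln([Ca²⁺]_out/[Ca²⁺]_in) with z = +2.
= (24.3/2) · ln(2.49/0.0000728) = 12.15 · ln(3.42e+04)
= 12.15 · (10.4401) = 126.85 mV

126.8 mV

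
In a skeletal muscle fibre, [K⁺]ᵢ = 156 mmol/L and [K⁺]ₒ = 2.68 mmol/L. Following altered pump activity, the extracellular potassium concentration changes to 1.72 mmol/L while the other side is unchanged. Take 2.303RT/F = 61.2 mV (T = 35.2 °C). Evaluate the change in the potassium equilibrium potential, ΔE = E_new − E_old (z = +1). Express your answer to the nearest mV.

E_old = (61.2/1)·log₁₀(2.68/156) = -108.02 mV
E_new = (61.2/1)·log₁₀(1.72/156) = -119.80 mV
ΔE = -119.80 − (-108.02) = -11.79 mV

-12 mV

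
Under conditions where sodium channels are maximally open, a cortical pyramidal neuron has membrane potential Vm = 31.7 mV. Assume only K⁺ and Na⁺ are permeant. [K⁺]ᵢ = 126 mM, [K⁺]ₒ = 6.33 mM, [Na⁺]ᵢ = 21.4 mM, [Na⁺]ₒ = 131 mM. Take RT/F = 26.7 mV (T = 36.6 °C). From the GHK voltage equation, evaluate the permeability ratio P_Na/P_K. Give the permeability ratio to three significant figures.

6.68

Let α = P_Na/P_K. GHK: Vm = 26.7·ln[(Kₒ + α·Naₒ)/(Kᵢ + α·Naᵢ)].
e^(Vm/26.7) = e^(31.7/26.7) = 3.2781
So 3.2781·(Kᵢ + α·Naᵢ) = Kₒ + α·Naₒ → α = (3.2781·126.0 − 6.33) / (131.0 − 3.2781·21.4)
α = (413 − 6.33) / (131.0 − 70.15) = 406.7/60.85 = 6.684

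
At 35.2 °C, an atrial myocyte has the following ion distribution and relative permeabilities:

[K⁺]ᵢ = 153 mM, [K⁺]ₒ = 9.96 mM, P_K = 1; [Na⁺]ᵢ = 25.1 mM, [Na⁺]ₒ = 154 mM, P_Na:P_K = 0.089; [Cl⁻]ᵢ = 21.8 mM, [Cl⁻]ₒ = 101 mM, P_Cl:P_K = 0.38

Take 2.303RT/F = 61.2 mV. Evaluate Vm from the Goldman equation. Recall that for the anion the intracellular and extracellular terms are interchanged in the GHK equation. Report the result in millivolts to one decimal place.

-47.9 mV

Vm = 61.2 · log₁₀[(Σ P·[cation]ₒ + Σ P·[anion]ᵢ) / (Σ P·[cation]ᵢ + Σ P·[anion]ₒ)]
Numerator = 1×9.96 + 0.089×154 + 0.38×21.8 = 31.95
Denominator = 1×153 + 0.089×25.1 + 0.38×101 = 193.6
Vm = 61.2 · log₁₀(0.16502) = 61.2 × (-0.7825) = -47.89 mV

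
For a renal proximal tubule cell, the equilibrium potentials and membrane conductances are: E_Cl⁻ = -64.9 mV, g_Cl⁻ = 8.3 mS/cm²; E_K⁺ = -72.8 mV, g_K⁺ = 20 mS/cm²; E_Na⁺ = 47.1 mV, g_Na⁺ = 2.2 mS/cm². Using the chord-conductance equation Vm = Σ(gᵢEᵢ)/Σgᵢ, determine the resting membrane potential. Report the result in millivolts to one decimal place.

-62.0 mV

Σ gᵢEᵢ = 8.3·(-64.9) + 20·(-72.8) + 2.2·(47.1) = -1891.05
Σ gᵢ = 8.3 + 20 + 2.2 = 30.5
Vm = -1891.05 / 30.5 = -62.00 mV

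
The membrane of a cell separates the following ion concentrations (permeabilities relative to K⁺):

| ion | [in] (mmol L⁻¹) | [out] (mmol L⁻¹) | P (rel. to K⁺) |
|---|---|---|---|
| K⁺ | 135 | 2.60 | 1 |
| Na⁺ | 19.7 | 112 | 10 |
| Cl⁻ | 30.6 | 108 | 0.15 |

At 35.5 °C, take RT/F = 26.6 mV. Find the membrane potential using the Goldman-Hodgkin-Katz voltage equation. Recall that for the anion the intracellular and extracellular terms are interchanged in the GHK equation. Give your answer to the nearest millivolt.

Vm = 26.6 · ln[(Σ P·[cation]ₒ + Σ P·[anion]ᵢ) / (Σ P·[cation]ᵢ + Σ P·[anion]ₒ)]
Numerator = 1×2.60 + 10×112 + 0.15×30.6 = 1127
Denominator = 1×135 + 10×19.7 + 0.15×108 = 348.2
Vm = 26.6 · ln(3.2372) = 26.6 × (1.1747) = 31.25 mV

31 mV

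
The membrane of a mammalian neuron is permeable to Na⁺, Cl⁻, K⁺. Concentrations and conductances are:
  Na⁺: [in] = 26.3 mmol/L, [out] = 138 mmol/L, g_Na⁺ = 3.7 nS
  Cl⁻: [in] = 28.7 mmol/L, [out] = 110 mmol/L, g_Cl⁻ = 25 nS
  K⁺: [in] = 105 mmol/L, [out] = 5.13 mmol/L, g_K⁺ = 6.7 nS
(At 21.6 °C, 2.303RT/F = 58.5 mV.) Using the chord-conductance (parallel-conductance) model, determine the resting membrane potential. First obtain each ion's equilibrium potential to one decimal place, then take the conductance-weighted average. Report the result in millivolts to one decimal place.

E_Na⁺ = (58.5/1)·log₁₀(138/26.3) = 42.1 mV
E_Cl⁻ = (58.5/-1)·log₁₀(110/28.7) = -34.1 mV
E_K⁺ = (58.5/1)·log₁₀(5.13/105) = -76.7 mV
Vm = (Σ gᵢEᵢ)/(Σ gᵢ) = (3.7·42.1 + 25·-34.1 + 6.7·-76.7) / (3.7 + 25 + 6.7)
= -1210.62 / 35.4 = -34.20 mV

-34.2 mV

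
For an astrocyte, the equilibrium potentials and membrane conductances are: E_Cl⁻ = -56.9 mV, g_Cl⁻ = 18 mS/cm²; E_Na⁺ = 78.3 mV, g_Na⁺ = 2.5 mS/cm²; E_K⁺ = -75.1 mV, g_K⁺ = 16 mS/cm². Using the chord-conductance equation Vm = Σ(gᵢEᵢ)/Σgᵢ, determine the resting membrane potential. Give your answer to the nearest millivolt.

Σ gᵢEᵢ = 18·(-56.9) + 2.5·(78.3) + 16·(-75.1) = -2030.05
Σ gᵢ = 18 + 2.5 + 16 = 36.5
Vm = -2030.05 / 36.5 = -55.62 mV

-56 mV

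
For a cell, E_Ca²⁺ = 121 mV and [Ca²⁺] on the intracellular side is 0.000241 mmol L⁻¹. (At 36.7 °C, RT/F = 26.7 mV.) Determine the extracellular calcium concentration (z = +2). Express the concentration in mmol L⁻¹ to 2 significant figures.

Nernst: E = (26.7/2) · ln([out]/[in]), so ln([out]/[in]) = 121.0 × 2 / 26.7 = 9.0637.
[out]/[in] = e^(9.0637) = 8636.
[out] = 8636 × 0.000241 = 2.081 mmol L⁻¹.

2.1 mmol L⁻¹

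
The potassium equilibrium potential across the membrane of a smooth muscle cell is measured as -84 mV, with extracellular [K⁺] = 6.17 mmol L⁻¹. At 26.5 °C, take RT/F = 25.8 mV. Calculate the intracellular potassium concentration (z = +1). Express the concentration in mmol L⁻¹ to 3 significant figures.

160 mmol L⁻¹

Nernst: E = (25.8/1) · ln([out]/[in]), so ln([out]/[in]) = -84.0 × 1 / 25.8 = -3.2558.
[out]/[in] = e^(-3.2558) = 0.03855.
[in] = 6.17 / 0.03855 = 160.1 mmol L⁻¹.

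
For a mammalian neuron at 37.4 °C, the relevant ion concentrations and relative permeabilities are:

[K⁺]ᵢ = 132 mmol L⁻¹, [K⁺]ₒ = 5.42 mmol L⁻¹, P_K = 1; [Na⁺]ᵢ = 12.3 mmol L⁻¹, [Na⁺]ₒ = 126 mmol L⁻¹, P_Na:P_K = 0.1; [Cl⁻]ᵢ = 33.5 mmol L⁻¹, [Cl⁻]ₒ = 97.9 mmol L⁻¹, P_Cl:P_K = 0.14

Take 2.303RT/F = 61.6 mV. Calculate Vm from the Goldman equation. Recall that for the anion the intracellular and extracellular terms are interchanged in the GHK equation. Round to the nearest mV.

Vm = 61.6 · log₁₀[(Σ P·[cation]ₒ + Σ P·[anion]ᵢ) / (Σ P·[cation]ᵢ + Σ P·[anion]ₒ)]
Numerator = 1×5.42 + 0.1×126 + 0.14×33.5 = 22.71
Denominator = 1×132 + 0.1×12.3 + 0.14×97.9 = 146.9
Vm = 61.6 · log₁₀(0.15456) = 61.6 × (-0.8109) = -49.95 mV

-50 mV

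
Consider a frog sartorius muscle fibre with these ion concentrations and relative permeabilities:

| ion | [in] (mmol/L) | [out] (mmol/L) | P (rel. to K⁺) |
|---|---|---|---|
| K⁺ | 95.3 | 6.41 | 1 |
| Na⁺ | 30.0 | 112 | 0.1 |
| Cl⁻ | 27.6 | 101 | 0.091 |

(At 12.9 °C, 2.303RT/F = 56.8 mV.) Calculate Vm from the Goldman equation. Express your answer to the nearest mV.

-41 mV

Vm = 56.8 · log₁₀[(Σ P·[cation]ₒ + Σ P·[anion]ᵢ) / (Σ P·[cation]ᵢ + Σ P·[anion]ₒ)]
Numerator = 1×6.41 + 0.1×112 + 0.091×27.6 = 20.12
Denominator = 1×95.3 + 0.1×30.0 + 0.091×101 = 107.5
Vm = 56.8 · log₁₀(0.18719) = 56.8 × (-0.7277) = -41.33 mV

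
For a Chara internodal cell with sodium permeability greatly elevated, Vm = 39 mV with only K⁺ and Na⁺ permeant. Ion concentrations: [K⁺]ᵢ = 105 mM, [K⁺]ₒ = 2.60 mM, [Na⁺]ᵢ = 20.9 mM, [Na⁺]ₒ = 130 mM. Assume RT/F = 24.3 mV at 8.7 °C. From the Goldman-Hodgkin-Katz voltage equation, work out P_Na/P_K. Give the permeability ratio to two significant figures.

Let α = P_Na/P_K. GHK: Vm = 24.3·ln[(Kₒ + α·Naₒ)/(Kᵢ + α·Naᵢ)].
e^(Vm/24.3) = e^(39.0/24.3) = 4.9776
So 4.9776·(Kᵢ + α·Naᵢ) = Kₒ + α·Naₒ → α = (4.9776·105.0 − 2.6) / (130.0 − 4.9776·20.9)
α = (522.6 − 2.6) / (130.0 − 104) = 520/25.97 = 20.03

20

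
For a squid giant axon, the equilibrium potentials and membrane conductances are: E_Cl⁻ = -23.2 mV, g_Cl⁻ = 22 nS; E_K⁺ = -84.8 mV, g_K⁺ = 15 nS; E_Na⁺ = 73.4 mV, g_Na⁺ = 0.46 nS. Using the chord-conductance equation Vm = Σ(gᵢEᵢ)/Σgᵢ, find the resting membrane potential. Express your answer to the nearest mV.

-47 mV

Σ gᵢEᵢ = 22·(-23.2) + 15·(-84.8) + 0.46·(73.4) = -1748.64
Σ gᵢ = 22 + 15 + 0.46 = 37.46
Vm = -1748.64 / 37.46 = -46.68 mV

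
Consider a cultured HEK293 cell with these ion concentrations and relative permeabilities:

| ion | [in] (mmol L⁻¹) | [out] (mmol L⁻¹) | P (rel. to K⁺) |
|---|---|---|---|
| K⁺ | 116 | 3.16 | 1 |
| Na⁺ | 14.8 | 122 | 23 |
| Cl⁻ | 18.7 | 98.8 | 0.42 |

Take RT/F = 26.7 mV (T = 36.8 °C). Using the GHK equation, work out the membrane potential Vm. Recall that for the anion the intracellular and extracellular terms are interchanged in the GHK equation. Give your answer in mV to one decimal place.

46.3 mV

Vm = 26.7 · ln[(Σ P·[cation]ₒ + Σ P·[anion]ᵢ) / (Σ P·[cation]ᵢ + Σ P·[anion]ₒ)]
Numerator = 1×3.16 + 23×122 + 0.42×18.7 = 2817
Denominator = 1×116 + 23×14.8 + 0.42×98.8 = 497.9
Vm = 26.7 · ln(5.6578) = 26.7 × (1.7330) = 46.27 mV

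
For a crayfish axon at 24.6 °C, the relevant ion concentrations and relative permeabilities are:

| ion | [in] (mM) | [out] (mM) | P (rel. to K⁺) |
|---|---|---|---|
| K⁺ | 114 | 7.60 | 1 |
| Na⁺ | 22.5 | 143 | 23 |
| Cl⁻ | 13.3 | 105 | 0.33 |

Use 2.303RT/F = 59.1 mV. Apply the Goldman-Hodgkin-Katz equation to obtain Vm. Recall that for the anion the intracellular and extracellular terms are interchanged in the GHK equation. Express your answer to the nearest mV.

41 mV

Vm = 59.1 · log₁₀[(Σ P·[cation]ₒ + Σ P·[anion]ᵢ) / (Σ P·[cation]ᵢ + Σ P·[anion]ₒ)]
Numerator = 1×7.60 + 23×143 + 0.33×13.3 = 3301
Denominator = 1×114 + 23×22.5 + 0.33×105 = 666.1
Vm = 59.1 · log₁₀(4.9553) = 59.1 × (0.6951) = 41.08 mV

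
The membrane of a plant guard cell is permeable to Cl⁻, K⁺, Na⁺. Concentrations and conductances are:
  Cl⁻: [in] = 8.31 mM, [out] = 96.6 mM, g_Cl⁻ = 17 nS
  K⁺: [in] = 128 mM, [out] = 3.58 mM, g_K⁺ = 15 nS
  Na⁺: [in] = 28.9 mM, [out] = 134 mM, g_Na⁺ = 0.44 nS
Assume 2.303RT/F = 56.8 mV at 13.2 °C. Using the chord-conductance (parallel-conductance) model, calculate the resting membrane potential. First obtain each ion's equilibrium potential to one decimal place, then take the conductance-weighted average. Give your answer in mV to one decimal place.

E_Cl⁻ = (56.8/-1)·log₁₀(96.6/8.31) = -60.5 mV
E_K⁺ = (56.8/1)·log₁₀(3.58/128) = -88.2 mV
E_Na⁺ = (56.8/1)·log₁₀(134/28.9) = 37.8 mV
Vm = (Σ gᵢEᵢ)/(Σ gᵢ) = (17·-60.5 + 15·-88.2 + 0.44·37.8) / (17 + 15 + 0.44)
= -2334.87 / 32.44 = -71.97 mV

-72.0 mV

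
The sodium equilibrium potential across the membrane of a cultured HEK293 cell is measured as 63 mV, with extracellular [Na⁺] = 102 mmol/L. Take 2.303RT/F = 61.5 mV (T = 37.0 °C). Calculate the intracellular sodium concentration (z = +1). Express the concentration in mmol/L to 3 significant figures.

Nernst: E = (61.5/1) · log₁₀([out]/[in]), so log₁₀([out]/[in]) = 63.0 × 1 / 61.5 = 1.0244.
[out]/[in] = 10^(1.0244) = 10.58.
[in] = 102 / 10.58 = 9.643 mmol/L.

9.64 mmol/L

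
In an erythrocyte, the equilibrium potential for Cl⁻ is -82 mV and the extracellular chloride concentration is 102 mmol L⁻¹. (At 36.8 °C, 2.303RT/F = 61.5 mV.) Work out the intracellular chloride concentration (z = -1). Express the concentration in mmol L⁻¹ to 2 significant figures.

4.7 mmol L⁻¹

Nernst: E = (61.5/-1) · log₁₀([out]/[in]), so log₁₀([out]/[in]) = -82.0 × -1 / 61.5 = 1.3333.
[out]/[in] = 10^(1.3333) = 21.54.
[in] = 102 / 21.54 = 4.734 mmol L⁻¹.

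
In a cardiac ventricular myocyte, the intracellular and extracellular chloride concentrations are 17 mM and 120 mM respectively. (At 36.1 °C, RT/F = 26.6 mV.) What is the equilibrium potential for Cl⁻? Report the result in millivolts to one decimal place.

-52.0 mV

E = (26.6/z) · ln([Cl⁻]_out/[Cl⁻]_in) with z = -1.
For an anion, dividing by z = -1 reverses the sign.
= (26.6/-1) · ln(120/17) = -26.60 · ln(7.059)
= -26.60 · (1.9543) = -51.98 mV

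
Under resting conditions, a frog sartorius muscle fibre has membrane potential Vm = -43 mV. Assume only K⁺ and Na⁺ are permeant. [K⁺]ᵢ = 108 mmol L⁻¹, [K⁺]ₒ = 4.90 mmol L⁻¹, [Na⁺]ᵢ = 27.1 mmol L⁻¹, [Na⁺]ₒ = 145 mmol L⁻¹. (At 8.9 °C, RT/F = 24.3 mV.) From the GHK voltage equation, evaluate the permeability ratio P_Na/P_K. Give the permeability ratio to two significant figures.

0.096

Let α = P_Na/P_K. GHK: Vm = 24.3·ln[(Kₒ + α·Naₒ)/(Kᵢ + α·Naᵢ)].
e^(Vm/24.3) = e^(-43.0/24.3) = 0.17041
So 0.17041·(Kᵢ + α·Naᵢ) = Kₒ + α·Naₒ → α = (0.17041·108.0 − 4.9) / (145.0 − 0.17041·27.1)
α = (18.4 − 4.9) / (145.0 − 4.618) = 13.5/140.4 = 0.0962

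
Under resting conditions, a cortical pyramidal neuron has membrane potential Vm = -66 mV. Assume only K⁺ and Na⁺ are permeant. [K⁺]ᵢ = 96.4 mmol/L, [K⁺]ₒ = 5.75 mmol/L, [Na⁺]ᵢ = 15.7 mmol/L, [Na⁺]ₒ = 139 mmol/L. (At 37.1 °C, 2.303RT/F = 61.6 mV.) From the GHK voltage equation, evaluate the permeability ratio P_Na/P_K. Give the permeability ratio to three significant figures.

0.0176

Let α = P_Na/P_K. GHK: Vm = 61.6·log₁₀[(Kₒ + α·Naₒ)/(Kᵢ + α·Naᵢ)].
10^(Vm/61.6) = 10^(-66.0/61.6) = 0.084834
So 0.084834·(Kᵢ + α·Naᵢ) = Kₒ + α·Naₒ → α = (0.084834·96.4 − 5.75) / (139.0 − 0.084834·15.7)
α = (8.178 − 5.75) / (139.0 − 1.332) = 2.428/137.7 = 0.01764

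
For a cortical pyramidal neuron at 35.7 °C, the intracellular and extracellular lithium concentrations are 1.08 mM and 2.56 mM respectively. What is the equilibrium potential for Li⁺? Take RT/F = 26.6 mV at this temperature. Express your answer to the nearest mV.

E = (26.6/z) · ln([Li⁺]_out/[Li⁺]_in) with z = +1.
= (26.6/1) · ln(2.56/1.08) = 26.60 · ln(2.37)
= 26.60 · (0.8630) = 22.96 mV

23 mV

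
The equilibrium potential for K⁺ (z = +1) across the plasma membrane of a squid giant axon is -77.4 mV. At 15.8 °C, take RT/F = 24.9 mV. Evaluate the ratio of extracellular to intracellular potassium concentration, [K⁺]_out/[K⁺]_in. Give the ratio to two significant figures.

ln([out]/[in]) = E·z/(24.9) = -77.4 × 1 / 24.9 = -3.1084
[out]/[in] = e^(-3.1084) = 0.04467

0.045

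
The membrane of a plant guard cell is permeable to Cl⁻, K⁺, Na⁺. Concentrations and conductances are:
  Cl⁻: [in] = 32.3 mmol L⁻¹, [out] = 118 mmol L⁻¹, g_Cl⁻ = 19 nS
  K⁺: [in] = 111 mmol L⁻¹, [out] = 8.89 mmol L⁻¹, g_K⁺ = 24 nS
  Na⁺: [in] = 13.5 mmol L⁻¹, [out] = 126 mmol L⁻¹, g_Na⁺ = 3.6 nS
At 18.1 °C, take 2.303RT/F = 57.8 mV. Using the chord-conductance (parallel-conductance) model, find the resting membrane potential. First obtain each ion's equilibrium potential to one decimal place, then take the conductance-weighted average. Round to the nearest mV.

-42 mV

E_Cl⁻ = (57.8/-1)·log₁₀(118/32.3) = -32.5 mV
E_K⁺ = (57.8/1)·log₁₀(8.89/111) = -63.4 mV
E_Na⁺ = (57.8/1)·log₁₀(126/13.5) = 56.1 mV
Vm = (Σ gᵢEᵢ)/(Σ gᵢ) = (19·-32.5 + 24·-63.4 + 3.6·56.1) / (19 + 24 + 3.6)
= -1937.14 / 46.6 = -41.57 mV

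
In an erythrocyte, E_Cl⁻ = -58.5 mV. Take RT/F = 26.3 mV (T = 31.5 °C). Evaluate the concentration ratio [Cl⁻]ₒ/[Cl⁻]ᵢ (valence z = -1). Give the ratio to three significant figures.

9.25

ln([out]/[in]) = E·z/(26.3) = -58.5 × -1 / 26.3 = 2.2243
[out]/[in] = e^(2.2243) = 9.247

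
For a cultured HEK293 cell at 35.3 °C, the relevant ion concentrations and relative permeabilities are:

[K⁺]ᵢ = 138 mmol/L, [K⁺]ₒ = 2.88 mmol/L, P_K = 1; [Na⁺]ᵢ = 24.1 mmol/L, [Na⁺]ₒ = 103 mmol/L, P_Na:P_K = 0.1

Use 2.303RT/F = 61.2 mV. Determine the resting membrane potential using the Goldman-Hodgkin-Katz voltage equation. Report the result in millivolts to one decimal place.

Vm = 61.2 · log₁₀[(Σ P·[cation]ₒ + Σ P·[anion]ᵢ) / (Σ P·[cation]ᵢ + Σ P·[anion]ₒ)]
Numerator = 1×2.88 + 0.1×103 = 13.18
Denominator = 1×138 + 0.1×24.1 = 140.4
Vm = 61.2 · log₁₀(0.093868) = 61.2 × (-1.0275) = -62.88 mV

-62.9 mV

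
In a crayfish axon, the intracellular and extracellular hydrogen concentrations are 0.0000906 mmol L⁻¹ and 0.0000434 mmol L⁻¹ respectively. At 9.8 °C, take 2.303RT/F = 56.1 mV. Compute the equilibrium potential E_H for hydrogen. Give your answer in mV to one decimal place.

-17.9 mV

E = (56.1/z) · log₁₀([H⁺]_out/[H⁺]_in) with z = +1.
= (56.1/1) · log₁₀(0.0000434/0.0000906) = 56.10 · log₁₀(0.479)
= 56.10 · (-0.3196) = -17.93 mV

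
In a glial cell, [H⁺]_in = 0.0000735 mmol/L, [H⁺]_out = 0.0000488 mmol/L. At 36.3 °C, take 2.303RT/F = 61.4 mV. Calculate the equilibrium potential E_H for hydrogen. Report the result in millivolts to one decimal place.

E = (61.4/z) · log₁₀([H⁺]_out/[H⁺]_in) with z = +1.
= (61.4/1) · log₁₀(0.0000488/0.0000735) = 61.40 · log₁₀(0.6639)
= 61.40 · (-0.1779) = -10.92 mV

-10.9 mV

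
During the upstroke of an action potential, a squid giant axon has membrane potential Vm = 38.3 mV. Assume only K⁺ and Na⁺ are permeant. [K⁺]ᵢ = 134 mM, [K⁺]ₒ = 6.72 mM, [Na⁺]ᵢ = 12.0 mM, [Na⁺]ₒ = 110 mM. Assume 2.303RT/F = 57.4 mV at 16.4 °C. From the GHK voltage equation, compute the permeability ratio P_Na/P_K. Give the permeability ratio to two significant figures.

Let α = P_Na/P_K. GHK: Vm = 57.4·log₁₀[(Kₒ + α·Naₒ)/(Kᵢ + α·Naᵢ)].
10^(Vm/57.4) = 10^(38.3/57.4) = 4.6478
So 4.6478·(Kᵢ + α·Naᵢ) = Kₒ + α·Naₒ → α = (4.6478·134.0 − 6.72) / (110.0 − 4.6478·12.0)
α = (622.8 − 6.72) / (110.0 − 55.77) = 616.1/54.23 = 11.36

11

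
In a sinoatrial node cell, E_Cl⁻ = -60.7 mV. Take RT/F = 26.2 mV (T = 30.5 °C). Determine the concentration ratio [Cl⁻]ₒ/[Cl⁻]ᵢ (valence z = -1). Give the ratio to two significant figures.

ln([out]/[in]) = E·z/(26.2) = -60.7 × -1 / 26.2 = 2.3168
[out]/[in] = e^(2.3168) = 10.14

10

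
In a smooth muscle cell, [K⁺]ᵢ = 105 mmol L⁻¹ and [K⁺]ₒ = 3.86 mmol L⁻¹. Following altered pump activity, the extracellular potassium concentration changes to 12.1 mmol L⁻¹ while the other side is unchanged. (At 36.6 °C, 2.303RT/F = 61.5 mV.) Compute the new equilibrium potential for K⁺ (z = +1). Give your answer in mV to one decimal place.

After the shift: [K⁺]_out = 12.1, [K⁺]_in = 105 mmol L⁻¹.
E_new = (61.5/1)·log₁₀(12.1/105) = 61.50 · (-0.9384) = -57.71 mV

-57.7 mV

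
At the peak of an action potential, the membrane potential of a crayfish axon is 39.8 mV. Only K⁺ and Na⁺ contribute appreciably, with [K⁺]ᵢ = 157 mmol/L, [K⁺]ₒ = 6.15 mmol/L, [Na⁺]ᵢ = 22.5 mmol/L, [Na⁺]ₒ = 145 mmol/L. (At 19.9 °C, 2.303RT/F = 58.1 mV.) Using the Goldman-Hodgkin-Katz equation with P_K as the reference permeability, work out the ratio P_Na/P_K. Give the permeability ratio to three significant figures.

Let α = P_Na/P_K. GHK: Vm = 58.1·log₁₀[(Kₒ + α·Naₒ)/(Kᵢ + α·Naᵢ)].
10^(Vm/58.1) = 10^(39.8/58.1) = 4.842
So 4.842·(Kᵢ + α·Naᵢ) = Kₒ + α·Naₒ → α = (4.842·157.0 − 6.15) / (145.0 − 4.842·22.5)
α = (760.2 − 6.15) / (145.0 − 108.9) = 754/36.05 = 20.91

20.9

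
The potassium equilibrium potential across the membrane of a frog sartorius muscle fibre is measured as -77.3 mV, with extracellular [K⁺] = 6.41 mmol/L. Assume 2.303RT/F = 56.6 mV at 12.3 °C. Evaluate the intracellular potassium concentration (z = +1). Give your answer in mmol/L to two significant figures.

150 mmol/L

Nernst: E = (56.6/1) · log₁₀([out]/[in]), so log₁₀([out]/[in]) = -77.3 × 1 / 56.6 = -1.3657.
[out]/[in] = 10^(-1.3657) = 0.04308.
[in] = 6.41 / 0.04308 = 148.8 mmol/L.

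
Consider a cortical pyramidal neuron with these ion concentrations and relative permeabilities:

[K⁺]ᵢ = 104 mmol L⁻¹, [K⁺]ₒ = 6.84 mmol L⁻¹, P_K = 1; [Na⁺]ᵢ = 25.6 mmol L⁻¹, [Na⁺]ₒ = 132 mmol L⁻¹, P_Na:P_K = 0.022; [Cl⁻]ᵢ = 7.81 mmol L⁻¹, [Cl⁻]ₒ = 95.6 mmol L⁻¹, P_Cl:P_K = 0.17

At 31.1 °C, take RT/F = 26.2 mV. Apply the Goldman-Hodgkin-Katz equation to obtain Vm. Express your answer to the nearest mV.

-63 mV

Vm = 26.2 · ln[(Σ P·[cation]ₒ + Σ P·[anion]ᵢ) / (Σ P·[cation]ᵢ + Σ P·[anion]ₒ)]
Numerator = 1×6.84 + 0.022×132 + 0.17×7.81 = 11.07
Denominator = 1×104 + 0.022×25.6 + 0.17×95.6 = 120.8
Vm = 26.2 · ln(0.091642) = 26.2 × (-2.3899) = -62.61 mV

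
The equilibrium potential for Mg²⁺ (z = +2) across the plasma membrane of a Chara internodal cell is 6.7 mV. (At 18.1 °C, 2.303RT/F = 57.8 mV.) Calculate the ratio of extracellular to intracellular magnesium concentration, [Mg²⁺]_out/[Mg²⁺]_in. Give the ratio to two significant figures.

log₁₀([out]/[in]) = E·z/(57.8) = 6.7 × 2 / 57.8 = 0.2318
[out]/[in] = 10^(0.2318) = 1.705

1.7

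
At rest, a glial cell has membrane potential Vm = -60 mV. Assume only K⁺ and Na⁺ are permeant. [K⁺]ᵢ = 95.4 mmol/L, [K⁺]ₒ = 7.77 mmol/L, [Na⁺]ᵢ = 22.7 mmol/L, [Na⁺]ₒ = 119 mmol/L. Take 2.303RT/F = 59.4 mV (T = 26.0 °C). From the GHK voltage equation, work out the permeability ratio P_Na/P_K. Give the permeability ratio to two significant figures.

0.013

Let α = P_Na/P_K. GHK: Vm = 59.4·log₁₀[(Kₒ + α·Naₒ)/(Kᵢ + α·Naᵢ)].
10^(Vm/59.4) = 10^(-60.0/59.4) = 0.097701
So 0.097701·(Kᵢ + α·Naᵢ) = Kₒ + α·Naₒ → α = (0.097701·95.4 − 7.77) / (119.0 − 0.097701·22.7)
α = (9.321 − 7.77) / (119.0 − 2.218) = 1.551/116.8 = 0.01328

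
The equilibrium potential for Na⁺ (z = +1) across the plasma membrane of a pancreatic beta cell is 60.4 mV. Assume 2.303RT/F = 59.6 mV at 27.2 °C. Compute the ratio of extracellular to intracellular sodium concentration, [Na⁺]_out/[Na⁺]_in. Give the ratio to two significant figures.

10

log₁₀([out]/[in]) = E·z/(59.6) = 60.4 × 1 / 59.6 = 1.0134
[out]/[in] = 10^(1.0134) = 10.31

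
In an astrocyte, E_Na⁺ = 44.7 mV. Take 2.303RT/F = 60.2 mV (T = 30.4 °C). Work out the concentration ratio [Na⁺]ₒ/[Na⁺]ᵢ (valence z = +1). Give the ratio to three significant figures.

log₁₀([out]/[in]) = E·z/(60.2) = 44.7 × 1 / 60.2 = 0.7425
[out]/[in] = 10^(0.7425) = 5.527

5.53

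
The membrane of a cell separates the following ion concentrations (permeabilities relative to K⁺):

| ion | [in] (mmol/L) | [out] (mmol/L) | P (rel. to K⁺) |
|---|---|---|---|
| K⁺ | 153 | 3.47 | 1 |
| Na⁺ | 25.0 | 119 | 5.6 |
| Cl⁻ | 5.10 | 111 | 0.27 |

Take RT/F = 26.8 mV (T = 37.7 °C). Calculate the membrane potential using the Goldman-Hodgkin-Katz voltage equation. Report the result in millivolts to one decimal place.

Vm = 26.8 · ln[(Σ P·[cation]ₒ + Σ P·[anion]ᵢ) / (Σ P·[cation]ᵢ + Σ P·[anion]ₒ)]
Numerator = 1×3.47 + 5.6×119 + 0.27×5.10 = 671.2
Denominator = 1×153 + 5.6×25.0 + 0.27×111 = 323
Vm = 26.8 · ln(2.0784) = 26.8 × (0.7316) = 19.61 mV

19.6 mV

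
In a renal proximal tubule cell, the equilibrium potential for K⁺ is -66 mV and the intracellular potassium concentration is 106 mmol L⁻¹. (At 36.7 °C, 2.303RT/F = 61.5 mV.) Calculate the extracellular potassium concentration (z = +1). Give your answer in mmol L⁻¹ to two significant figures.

9.0 mmol L⁻¹

Nernst: E = (61.5/1) · log₁₀([out]/[in]), so log₁₀([out]/[in]) = -66.0 × 1 / 61.5 = -1.0732.
[out]/[in] = 10^(-1.0732) = 0.08449.
[out] = 0.08449 × 106 = 8.956 mmol L⁻¹.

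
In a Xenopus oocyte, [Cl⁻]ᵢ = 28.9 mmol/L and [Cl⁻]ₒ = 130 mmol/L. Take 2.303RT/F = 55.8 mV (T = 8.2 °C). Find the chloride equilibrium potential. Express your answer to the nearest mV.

-36 mV

E = (55.8/z) · log₁₀([Cl⁻]_out/[Cl⁻]_in) with z = -1.
For an anion, dividing by z = -1 reverses the sign.
= (55.8/-1) · log₁₀(130/28.9) = -55.80 · log₁₀(4.498)
= -55.80 · (0.6530) = -36.44 mV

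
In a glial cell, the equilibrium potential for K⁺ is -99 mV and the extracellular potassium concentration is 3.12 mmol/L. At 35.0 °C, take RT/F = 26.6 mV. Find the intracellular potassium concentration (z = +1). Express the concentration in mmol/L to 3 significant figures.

129 mmol/L

Nernst: E = (26.6/1) · ln([out]/[in]), so ln([out]/[in]) = -99.0 × 1 / 26.6 = -3.7218.
[out]/[in] = e^(-3.7218) = 0.02419.
[in] = 3.12 / 0.02419 = 129 mmol/L.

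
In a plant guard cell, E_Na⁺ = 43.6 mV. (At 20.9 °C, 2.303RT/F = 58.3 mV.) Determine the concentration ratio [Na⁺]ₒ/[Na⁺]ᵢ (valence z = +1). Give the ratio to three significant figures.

5.60

log₁₀([out]/[in]) = E·z/(58.3) = 43.6 × 1 / 58.3 = 0.7479
[out]/[in] = 10^(0.7479) = 5.596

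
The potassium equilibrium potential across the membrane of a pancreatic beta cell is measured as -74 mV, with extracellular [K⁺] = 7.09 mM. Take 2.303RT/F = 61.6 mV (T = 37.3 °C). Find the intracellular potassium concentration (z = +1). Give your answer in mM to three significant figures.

113 mM

Nernst: E = (61.6/1) · log₁₀([out]/[in]), so log₁₀([out]/[in]) = -74.0 × 1 / 61.6 = -1.2013.
[out]/[in] = 10^(-1.2013) = 0.06291.
[in] = 7.09 / 0.06291 = 112.7 mM.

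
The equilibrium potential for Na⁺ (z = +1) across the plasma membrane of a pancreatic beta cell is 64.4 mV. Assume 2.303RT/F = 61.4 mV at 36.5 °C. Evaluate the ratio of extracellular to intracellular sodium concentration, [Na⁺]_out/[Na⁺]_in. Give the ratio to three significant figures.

log₁₀([out]/[in]) = E·z/(61.4) = 64.4 × 1 / 61.4 = 1.0489
[out]/[in] = 10^(1.0489) = 11.19

11.2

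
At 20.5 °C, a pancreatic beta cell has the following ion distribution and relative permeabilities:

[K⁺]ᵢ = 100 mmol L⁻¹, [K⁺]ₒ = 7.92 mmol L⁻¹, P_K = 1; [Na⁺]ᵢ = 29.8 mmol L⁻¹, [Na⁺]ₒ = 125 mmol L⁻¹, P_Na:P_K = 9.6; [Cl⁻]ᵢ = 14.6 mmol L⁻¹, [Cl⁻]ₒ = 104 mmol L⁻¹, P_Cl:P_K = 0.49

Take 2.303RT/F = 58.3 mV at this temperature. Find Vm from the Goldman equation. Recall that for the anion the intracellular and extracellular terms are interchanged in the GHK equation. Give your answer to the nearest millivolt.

26 mV

Vm = 58.3 · log₁₀[(Σ P·[cation]ₒ + Σ P·[anion]ᵢ) / (Σ P·[cation]ᵢ + Σ P·[anion]ₒ)]
Numerator = 1×7.92 + 9.6×125 + 0.49×14.6 = 1215
Denominator = 1×100 + 9.6×29.8 + 0.49×104 = 437
Vm = 58.3 · log₁₀(2.7802) = 58.3 × (0.4441) = 25.89 mV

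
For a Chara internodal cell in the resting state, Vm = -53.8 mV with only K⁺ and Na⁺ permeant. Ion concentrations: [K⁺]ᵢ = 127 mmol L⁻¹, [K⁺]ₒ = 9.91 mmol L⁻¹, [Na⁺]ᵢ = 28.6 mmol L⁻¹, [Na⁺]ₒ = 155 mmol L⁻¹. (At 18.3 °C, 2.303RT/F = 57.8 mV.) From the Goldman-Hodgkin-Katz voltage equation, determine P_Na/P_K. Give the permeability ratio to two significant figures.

0.033

Let α = P_Na/P_K. GHK: Vm = 57.8·log₁₀[(Kₒ + α·Naₒ)/(Kᵢ + α·Naᵢ)].
10^(Vm/57.8) = 10^(-53.8/57.8) = 0.11727
So 0.11727·(Kᵢ + α·Naᵢ) = Kₒ + α·Naₒ → α = (0.11727·127.0 − 9.91) / (155.0 − 0.11727·28.6)
α = (14.89 − 9.91) / (155.0 − 3.354) = 4.984/151.6 = 0.03287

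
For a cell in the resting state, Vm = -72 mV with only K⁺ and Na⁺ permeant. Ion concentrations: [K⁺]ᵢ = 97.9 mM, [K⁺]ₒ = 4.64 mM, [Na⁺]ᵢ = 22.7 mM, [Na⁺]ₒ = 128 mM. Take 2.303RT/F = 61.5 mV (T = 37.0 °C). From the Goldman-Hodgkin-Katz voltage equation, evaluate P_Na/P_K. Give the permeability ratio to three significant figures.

Let α = P_Na/P_K. GHK: Vm = 61.5·log₁₀[(Kₒ + α·Naₒ)/(Kᵢ + α·Naᵢ)].
10^(Vm/61.5) = 10^(-72.0/61.5) = 0.067494
So 0.067494·(Kᵢ + α·Naᵢ) = Kₒ + α·Naₒ → α = (0.067494·97.9 − 4.64) / (128.0 − 0.067494·22.7)
α = (6.608 − 4.64) / (128.0 − 1.532) = 1.968/126.5 = 0.01556

0.0156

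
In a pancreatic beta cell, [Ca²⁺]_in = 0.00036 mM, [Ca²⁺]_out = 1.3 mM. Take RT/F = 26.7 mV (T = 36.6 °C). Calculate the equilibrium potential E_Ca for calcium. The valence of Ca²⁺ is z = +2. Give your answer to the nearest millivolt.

109 mV

E = (26.7/z) · ln([Ca²⁺]_out/[Ca²⁺]_in) with z = +2.
= (26.7/2) · ln(1.3/0.00036) = 13.35 · ln(3611)
= 13.35 · (8.1918) = 109.36 mV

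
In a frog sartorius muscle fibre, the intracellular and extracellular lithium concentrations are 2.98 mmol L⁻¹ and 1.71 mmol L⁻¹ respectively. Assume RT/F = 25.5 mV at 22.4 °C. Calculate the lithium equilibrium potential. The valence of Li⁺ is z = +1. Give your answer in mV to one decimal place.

-14.2 mV

E = (25.5/z) · ln([Li⁺]_out/[Li⁺]_in) with z = +1.
= (25.5/1) · ln(1.71/2.98) = 25.50 · ln(0.5738)
= 25.50 · (-0.5554) = -14.16 mV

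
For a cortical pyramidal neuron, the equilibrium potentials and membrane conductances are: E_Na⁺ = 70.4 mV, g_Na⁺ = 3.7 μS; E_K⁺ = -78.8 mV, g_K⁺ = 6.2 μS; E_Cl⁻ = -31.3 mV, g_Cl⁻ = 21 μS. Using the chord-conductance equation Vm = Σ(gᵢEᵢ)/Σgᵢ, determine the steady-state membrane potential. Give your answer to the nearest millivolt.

Σ gᵢEᵢ = 3.7·(70.4) + 6.2·(-78.8) + 21·(-31.3) = -885.38
Σ gᵢ = 3.7 + 6.2 + 21 = 30.9
Vm = -885.38 / 30.9 = -28.65 mV

-29 mV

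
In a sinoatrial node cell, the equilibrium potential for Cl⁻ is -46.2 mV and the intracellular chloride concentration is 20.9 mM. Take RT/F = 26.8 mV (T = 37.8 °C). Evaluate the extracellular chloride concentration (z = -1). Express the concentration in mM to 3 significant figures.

Nernst: E = (26.8/-1) · ln([out]/[in]), so ln([out]/[in]) = -46.2 × -1 / 26.8 = 1.7239.
[out]/[in] = e^(1.7239) = 5.606.
[out] = 5.606 × 20.9 = 117.2 mM.

117 mM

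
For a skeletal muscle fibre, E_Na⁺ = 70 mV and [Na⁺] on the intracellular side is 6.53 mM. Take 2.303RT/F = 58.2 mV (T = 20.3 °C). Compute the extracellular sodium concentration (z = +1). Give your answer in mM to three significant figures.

Nernst: E = (58.2/1) · log₁₀([out]/[in]), so log₁₀([out]/[in]) = 70.0 × 1 / 58.2 = 1.2027.
[out]/[in] = 10^(1.2027) = 15.95.
[out] = 15.95 × 6.53 = 104.2 mM.

104 mM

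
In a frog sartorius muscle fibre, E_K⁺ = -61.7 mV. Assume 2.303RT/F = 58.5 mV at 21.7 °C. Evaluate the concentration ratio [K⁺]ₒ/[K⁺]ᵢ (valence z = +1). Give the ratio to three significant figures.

log₁₀([out]/[in]) = E·z/(58.5) = -61.7 × 1 / 58.5 = -1.0547
[out]/[in] = 10^(-1.0547) = 0.08817

0.0882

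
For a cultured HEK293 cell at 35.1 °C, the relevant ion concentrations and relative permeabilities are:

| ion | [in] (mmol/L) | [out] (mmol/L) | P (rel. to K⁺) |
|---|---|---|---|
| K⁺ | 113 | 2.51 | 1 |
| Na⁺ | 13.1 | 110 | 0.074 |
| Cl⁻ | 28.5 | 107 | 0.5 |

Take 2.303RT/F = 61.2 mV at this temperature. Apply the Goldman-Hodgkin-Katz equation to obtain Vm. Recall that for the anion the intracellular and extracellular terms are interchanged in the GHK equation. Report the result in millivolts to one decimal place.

-50.7 mV

Vm = 61.2 · log₁₀[(Σ P·[cation]ₒ + Σ P·[anion]ᵢ) / (Σ P·[cation]ᵢ + Σ P·[anion]ₒ)]
Numerator = 1×2.51 + 0.074×110 + 0.5×28.5 = 24.9
Denominator = 1×113 + 0.074×13.1 + 0.5×107 = 167.5
Vm = 61.2 · log₁₀(0.14868) = 61.2 × (-0.8277) = -50.66 mV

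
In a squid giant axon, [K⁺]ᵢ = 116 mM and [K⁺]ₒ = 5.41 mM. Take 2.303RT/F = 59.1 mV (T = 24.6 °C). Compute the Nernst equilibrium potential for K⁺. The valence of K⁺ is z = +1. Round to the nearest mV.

E = (59.1/z) · log₁₀([K⁺]_out/[K⁺]_in) with z = +1.
= (59.1/1) · log₁₀(5.41/116) = 59.10 · log₁₀(0.04664)
= 59.10 · (-1.3313) = -78.68 mV

-79 mV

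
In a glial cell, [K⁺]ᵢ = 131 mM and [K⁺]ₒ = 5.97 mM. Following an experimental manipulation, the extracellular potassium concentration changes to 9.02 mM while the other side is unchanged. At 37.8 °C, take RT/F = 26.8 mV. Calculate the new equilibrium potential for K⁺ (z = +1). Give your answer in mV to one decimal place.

After the shift: [K⁺]_out = 9.02, [K⁺]_in = 131 mM.
E_new = (26.8/1)·ln(9.02/131) = 26.80 · (-2.6758) = -71.71 mV

-71.7 mV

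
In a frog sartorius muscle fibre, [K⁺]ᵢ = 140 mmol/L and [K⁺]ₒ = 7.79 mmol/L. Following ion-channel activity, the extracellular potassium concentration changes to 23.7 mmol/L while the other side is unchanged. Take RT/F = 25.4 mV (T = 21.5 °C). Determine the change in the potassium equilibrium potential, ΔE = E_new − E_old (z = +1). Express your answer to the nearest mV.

E_old = (25.4/1)·ln(7.79/140) = -73.38 mV
E_new = (25.4/1)·ln(23.7/140) = -45.11 mV
ΔE = -45.11 − (-73.38) = 28.26 mV

28 mV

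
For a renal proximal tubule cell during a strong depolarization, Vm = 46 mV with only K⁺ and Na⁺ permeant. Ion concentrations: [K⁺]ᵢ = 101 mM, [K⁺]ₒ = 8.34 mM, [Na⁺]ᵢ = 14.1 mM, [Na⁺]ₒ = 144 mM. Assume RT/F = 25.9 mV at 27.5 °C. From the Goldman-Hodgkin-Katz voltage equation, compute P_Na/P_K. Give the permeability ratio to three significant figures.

Let α = P_Na/P_K. GHK: Vm = 25.9·ln[(Kₒ + α·Naₒ)/(Kᵢ + α·Naᵢ)].
e^(Vm/25.9) = e^(46.0/25.9) = 5.9065
So 5.9065·(Kᵢ + α·Naᵢ) = Kₒ + α·Naₒ → α = (5.9065·101.0 − 8.34) / (144.0 − 5.9065·14.1)
α = (596.6 − 8.34) / (144.0 − 83.28) = 588.2/60.72 = 9.688

9.69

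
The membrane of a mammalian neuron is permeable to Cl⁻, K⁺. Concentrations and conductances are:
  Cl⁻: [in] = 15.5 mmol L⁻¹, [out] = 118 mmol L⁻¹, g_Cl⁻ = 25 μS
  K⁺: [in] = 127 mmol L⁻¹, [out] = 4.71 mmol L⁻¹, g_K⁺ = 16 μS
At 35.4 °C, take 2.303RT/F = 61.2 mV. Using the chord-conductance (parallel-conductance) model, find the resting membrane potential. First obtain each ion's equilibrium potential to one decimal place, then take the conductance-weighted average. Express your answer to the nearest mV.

-67 mV

E_Cl⁻ = (61.2/-1)·log₁₀(118/15.5) = -54.0 mV
E_K⁺ = (61.2/1)·log₁₀(4.71/127) = -87.6 mV
Vm = (Σ gᵢEᵢ)/(Σ gᵢ) = (25·-54.0 + 16·-87.6) / (25 + 16)
= -2751.60 / 41 = -67.11 mV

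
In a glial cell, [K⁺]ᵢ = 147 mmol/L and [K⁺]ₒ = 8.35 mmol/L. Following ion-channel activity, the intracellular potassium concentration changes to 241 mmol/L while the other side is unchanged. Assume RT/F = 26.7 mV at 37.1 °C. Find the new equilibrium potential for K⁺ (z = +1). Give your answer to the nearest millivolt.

-90 mV

After the shift: [K⁺]_out = 8.35, [K⁺]_in = 241 mmol/L.
E_new = (26.7/1)·ln(8.35/241) = 26.70 · (-3.3625) = -89.78 mV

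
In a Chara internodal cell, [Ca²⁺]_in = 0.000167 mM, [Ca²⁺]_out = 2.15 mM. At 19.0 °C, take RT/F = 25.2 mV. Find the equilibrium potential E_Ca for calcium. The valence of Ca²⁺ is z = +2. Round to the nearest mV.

E = (25.2/z) · ln([Ca²⁺]_out/[Ca²⁺]_in) with z = +2.
= (25.2/2) · ln(2.15/0.000167) = 12.60 · ln(1.287e+04)
= 12.60 · (9.4630) = 119.23 mV

119 mV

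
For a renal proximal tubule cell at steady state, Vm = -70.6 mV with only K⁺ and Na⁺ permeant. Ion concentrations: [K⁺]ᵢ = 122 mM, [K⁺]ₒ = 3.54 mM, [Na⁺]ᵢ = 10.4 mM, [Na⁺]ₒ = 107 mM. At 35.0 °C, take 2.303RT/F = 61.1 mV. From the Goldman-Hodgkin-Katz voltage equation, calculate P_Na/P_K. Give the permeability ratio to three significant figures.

Let α = P_Na/P_K. GHK: Vm = 61.1·log₁₀[(Kₒ + α·Naₒ)/(Kᵢ + α·Naᵢ)].
10^(Vm/61.1) = 10^(-70.6/61.1) = 0.069906
So 0.069906·(Kᵢ + α·Naᵢ) = Kₒ + α·Naₒ → α = (0.069906·122.0 − 3.54) / (107.0 − 0.069906·10.4)
α = (8.529 − 3.54) / (107.0 − 0.727) = 4.989/106.3 = 0.04694

0.0469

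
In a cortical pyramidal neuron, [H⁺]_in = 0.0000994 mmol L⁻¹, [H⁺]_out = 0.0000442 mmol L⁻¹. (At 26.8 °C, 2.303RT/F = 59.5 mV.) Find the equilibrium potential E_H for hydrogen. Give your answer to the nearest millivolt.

E = (59.5/z) · log₁₀([H⁺]_out/[H⁺]_in) with z = +1.
= (59.5/1) · log₁₀(0.0000442/0.0000994) = 59.50 · log₁₀(0.4447)
= 59.50 · (-0.3520) = -20.94 mV

-21 mV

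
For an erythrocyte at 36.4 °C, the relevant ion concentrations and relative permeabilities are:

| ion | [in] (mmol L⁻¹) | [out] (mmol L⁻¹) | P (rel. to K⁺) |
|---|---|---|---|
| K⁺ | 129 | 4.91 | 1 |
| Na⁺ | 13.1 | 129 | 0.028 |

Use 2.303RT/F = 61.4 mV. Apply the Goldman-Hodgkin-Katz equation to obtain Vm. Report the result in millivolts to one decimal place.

Vm = 61.4 · log₁₀[(Σ P·[cation]ₒ + Σ P·[anion]ᵢ) / (Σ P·[cation]ᵢ + Σ P·[anion]ₒ)]
Numerator = 1×4.91 + 0.028×129 = 8.522
Denominator = 1×129 + 0.028×13.1 = 129.4
Vm = 61.4 · log₁₀(0.065875) = 61.4 × (-1.1813) = -72.53 mV

-72.5 mV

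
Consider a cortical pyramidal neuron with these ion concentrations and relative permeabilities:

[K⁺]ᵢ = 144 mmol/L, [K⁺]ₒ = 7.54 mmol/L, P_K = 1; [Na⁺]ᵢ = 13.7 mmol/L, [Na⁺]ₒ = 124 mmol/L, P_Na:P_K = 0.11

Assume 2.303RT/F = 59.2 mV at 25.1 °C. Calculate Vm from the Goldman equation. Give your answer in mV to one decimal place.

-49.5 mV

Vm = 59.2 · log₁₀[(Σ P·[cation]ₒ + Σ P·[anion]ᵢ) / (Σ P·[cation]ᵢ + Σ P·[anion]ₒ)]
Numerator = 1×7.54 + 0.11×124 = 21.18
Denominator = 1×144 + 0.11×13.7 = 145.5
Vm = 59.2 · log₁₀(0.14556) = 59.2 × (-0.8370) = -49.55 mV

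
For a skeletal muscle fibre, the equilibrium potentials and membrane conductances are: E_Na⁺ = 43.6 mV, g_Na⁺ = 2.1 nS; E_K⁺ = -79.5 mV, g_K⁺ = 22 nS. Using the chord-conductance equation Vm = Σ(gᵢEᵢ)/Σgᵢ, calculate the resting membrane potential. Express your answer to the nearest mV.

-69 mV

Σ gᵢEᵢ = 2.1·(43.6) + 22·(-79.5) = -1657.44
Σ gᵢ = 2.1 + 22 = 24.1
Vm = -1657.44 / 24.1 = -68.77 mV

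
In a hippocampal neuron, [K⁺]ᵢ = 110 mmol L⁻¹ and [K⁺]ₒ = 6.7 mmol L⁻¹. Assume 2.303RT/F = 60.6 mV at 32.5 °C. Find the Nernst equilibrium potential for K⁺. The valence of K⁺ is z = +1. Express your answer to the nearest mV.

E = (60.6/z) · log₁₀([K⁺]_out/[K⁺]_in) with z = +1.
= (60.6/1) · log₁₀(6.7/110) = 60.60 · log₁₀(0.06091)
= 60.60 · (-1.2153) = -73.65 mV

-74 mV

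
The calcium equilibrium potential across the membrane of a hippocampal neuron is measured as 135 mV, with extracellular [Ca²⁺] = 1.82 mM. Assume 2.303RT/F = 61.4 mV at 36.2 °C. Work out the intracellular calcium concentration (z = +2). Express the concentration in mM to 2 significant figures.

Nernst: E = (61.4/2) · log₁₀([out]/[in]), so log₁₀([out]/[in]) = 135.0 × 2 / 61.4 = 4.3974.
[out]/[in] = 10^(4.3974) = 2.497e+04.
[in] = 1.82 / 2.497e+04 = 7.289e-05 mM.

0.000073 mM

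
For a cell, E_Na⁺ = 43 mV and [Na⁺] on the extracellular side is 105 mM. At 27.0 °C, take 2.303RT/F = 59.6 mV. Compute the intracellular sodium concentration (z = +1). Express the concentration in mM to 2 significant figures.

Nernst: E = (59.6/1) · log₁₀([out]/[in]), so log₁₀([out]/[in]) = 43.0 × 1 / 59.6 = 0.7215.
[out]/[in] = 10^(0.7215) = 5.266.
[in] = 105 / 5.266 = 19.94 mM.

20 mM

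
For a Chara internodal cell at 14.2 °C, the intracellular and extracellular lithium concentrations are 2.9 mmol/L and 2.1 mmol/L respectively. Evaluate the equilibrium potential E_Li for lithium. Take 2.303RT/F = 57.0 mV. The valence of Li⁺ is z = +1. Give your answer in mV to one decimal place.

E = (57.0/z) · log₁₀([Li⁺]_out/[Li⁺]_in) with z = +1.
= (57.0/1) · log₁₀(2.1/2.9) = 57.00 · log₁₀(0.7241)
= 57.00 · (-0.1402) = -7.99 mV

-8.0 mV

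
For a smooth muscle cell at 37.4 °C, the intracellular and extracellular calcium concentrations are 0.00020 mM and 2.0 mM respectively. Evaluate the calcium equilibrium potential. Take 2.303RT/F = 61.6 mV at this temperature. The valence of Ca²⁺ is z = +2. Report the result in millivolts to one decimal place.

123.2 mV

E = (61.6/z) · log₁₀([Ca²⁺]_out/[Ca²⁺]_in) with z = +2.
= (61.6/2) · log₁₀(2.0/0.00020) = 30.80 · log₁₀(1e+04)
= 30.80 · (4.0000) = 123.20 mV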